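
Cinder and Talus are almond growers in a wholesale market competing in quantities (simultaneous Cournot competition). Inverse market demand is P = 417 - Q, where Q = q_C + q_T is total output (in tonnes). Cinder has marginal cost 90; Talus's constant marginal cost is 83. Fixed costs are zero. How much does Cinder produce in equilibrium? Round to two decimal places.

Cinder's profit: π_C = (417 - Q)q_C - (90q_C). Setting ∂π_C/∂q_C = 0: 327 - 2q_C - (q_T) = 0.
Talus's first-order condition: 334 - 2q_T - (q_C) = 0.
Best responses: q_C = (327 - q_T)/2, q_T = (334 - q_C)/2.
Substituting one into the other gives q_C = 320/3 and q_T = 341/3.

106.67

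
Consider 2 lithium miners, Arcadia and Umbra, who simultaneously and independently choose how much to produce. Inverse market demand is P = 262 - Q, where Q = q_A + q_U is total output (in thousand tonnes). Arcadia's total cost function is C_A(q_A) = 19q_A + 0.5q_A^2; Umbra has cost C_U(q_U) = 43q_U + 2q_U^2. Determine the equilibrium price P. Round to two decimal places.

164.76

Arcadia's profit: π_A = (262 - Q)q_A - (19q_A + (1/2)q_A²). Setting ∂π_A/∂q_A = 0: 243 - 3q_A - (q_U) = 0.
Umbra's profit: π_U = (262 - Q)q_U - (43q_U + 2q_U²). Setting ∂π_U/∂q_U = 0: 219 - 6q_U - (q_A) = 0.
So q_A = (243 - q_U)/3 and q_U = (219 - q_A)/6.
Substituting one into the other gives q_A = 1239/17 and q_U = 414/17.
Total output Q = 1653/17, so price P = 262 - 1653/17 = 164.7647.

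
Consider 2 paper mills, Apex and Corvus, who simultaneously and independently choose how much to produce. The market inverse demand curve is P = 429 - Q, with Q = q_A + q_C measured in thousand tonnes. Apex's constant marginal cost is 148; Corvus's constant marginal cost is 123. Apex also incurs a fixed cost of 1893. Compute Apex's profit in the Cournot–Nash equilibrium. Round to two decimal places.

5388.78

Apex's profit: π_A = (429 - Q)q_A - (148q_A). Setting ∂π_A/∂q_A = 0: 281 - 2q_A - (q_C) = 0.
Corvus's first-order condition: 306 - 2q_C - (q_A) = 0.
Rearranging gives the reaction functions q_A = (281 - q_C)/2 and q_C = (306 - q_A)/2.
Substituting one into the other gives q_A = 256/3 and q_C = 331/3.
Price P = 429 - 587/3 = 700/3.
Apex's profit: (700/3 - 148)·(256/3) - 1893 = 5388.7778.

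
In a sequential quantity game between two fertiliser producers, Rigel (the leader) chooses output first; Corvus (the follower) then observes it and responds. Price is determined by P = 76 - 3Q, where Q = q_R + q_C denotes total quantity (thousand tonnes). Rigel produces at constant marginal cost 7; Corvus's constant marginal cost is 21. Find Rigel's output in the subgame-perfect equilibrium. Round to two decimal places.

Solve by backward induction. Given q_R, the follower Corvus maximises π_C = (76 - 3q_R - 3q_C)q_C - 21q_C.
Follower FOC: 55 - 3q_R - 6q_C = 0, so q_C(q_R) = (55 - 3q_R)/6.
Rigel substitutes q_C(q_R) into its own profit: π_R = q_R(76 - 3q_R - (55 - 3q_R)/2) - 7q_R = (97/2 - (3/2)q_R)q_R - 7q_R.
The leader's first-order condition 83/2 - 3q_R = 0 yields q_R = 83/6.
Then q_C = (55 - 3·(83/6))/6 = 9/4.

13.83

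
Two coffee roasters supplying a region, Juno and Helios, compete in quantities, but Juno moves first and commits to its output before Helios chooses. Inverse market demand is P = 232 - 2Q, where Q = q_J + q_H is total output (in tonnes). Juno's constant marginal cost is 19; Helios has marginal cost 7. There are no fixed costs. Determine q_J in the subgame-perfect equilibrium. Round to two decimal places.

50.25

Solve by backward induction. Given q_J, the follower Helios maximises π_H = (232 - 2q_J - 2q_H)q_H - 7q_H.
Follower FOC: 225 - 2q_J - 4q_H = 0, so q_H(q_J) = (225 - 2q_J)/4.
The leader anticipates this reaction. Substituting into P = 232 - 2Q gives P = 239/2 - q_J, so π_J = (239/2 - q_J)q_J - 19q_J.
Leader FOC: 201/2 - 2q_J = 0, so q_J = 201/4.
Then q_H = (225 - 2·(201/4))/4 = 249/8.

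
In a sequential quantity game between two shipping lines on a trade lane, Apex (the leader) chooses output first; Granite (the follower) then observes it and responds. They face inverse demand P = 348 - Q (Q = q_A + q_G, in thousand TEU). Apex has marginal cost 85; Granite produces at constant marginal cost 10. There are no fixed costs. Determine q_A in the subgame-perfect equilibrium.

94

The follower Granite best-responds to any q_A: π_G = (348 - Q)q_G - 10q_G.
Setting the follower's marginal profit to zero, 338 - q_A - 2q_G = 0, i.e. q_G = (338 - q_A)/2.
The leader anticipates this reaction. Substituting into P = 348 - Q gives P = 179 - (1/2)q_A, so π_A = (179 - (1/2)q_A)q_A - 85q_A.
Leader FOC: 94 - q_A = 0, so q_A = 94.
Then q_G = (338 - 94)/2 = 122.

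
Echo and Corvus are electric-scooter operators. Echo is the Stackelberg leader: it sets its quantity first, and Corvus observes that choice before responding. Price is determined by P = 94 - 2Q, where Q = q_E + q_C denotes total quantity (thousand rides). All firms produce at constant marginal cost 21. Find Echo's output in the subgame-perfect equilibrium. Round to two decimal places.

The follower Corvus best-responds to any q_E: π_C = (94 - 2Q)q_C - 21q_C.
Follower FOC: 73 - 2q_E - 4q_C = 0, so q_C(q_E) = (73 - 2q_E)/4.
The leader anticipates this reaction. Substituting into P = 94 - 2Q gives P = 115/2 - q_E, so π_E = (115/2 - q_E)q_E - 21q_E.
Leader FOC: 73/2 - 2q_E = 0, so q_E = 73/4.
Then q_C = (73 - 2·(73/4))/4 = 73/8.

18.25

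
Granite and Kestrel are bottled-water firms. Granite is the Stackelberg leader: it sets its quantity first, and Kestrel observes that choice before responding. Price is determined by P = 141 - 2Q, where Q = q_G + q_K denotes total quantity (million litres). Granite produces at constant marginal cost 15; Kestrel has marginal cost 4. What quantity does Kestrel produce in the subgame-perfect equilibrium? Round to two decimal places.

19.88

The follower Kestrel best-responds to any q_G: π_K = (141 - 2Q)q_K - 4q_K.
Setting the follower's marginal profit to zero, 137 - 2q_G - 4q_K = 0, i.e. q_K = (137 - 2q_G)/4.
Granite substitutes q_K(q_G) into its own profit: π_G = q_G(141 - 2q_G - (137 - 2q_G)/2) - 15q_G = (145/2 - q_G)q_G - 15q_G.
The leader's first-order condition 115/2 - 2q_G = 0 yields q_G = 115/4.
Then q_K = (137 - 2·(115/4))/4 = 159/8.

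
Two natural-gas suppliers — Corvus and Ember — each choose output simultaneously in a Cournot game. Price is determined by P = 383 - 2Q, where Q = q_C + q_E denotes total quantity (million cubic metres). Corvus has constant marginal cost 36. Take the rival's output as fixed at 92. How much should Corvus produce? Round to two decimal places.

With the rival's output fixed at 92, Corvus's profit is π_C = (383 - 2·92 - 2q_C)q_C - (36q_C) = (199 - 2q_C)q_C - (36q_C).
∂π_C/∂q_C = 163 - 4q_C = 0, so q_C = 163/4.

40.75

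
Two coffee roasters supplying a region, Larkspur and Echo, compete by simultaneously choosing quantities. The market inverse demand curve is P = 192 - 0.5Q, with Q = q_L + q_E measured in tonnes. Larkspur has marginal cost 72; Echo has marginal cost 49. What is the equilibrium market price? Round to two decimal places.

104.33

Larkspur's profit: π_L = (192 - 0.5Q)q_L - (72q_L). Setting ∂π_L/∂q_L = 0: 120 - q_L - (1/2)(q_E) = 0.
Echo's first-order condition: 143 - q_E - (1/2)(q_L) = 0.
Best responses: q_L = (120 - (1/2)q_E), q_E = (143 - (1/2)q_L).
Substituting one into the other gives q_L = 194/3 and q_E = 332/3.
Total output Q = 526/3, so price P = 192 - (1/2)·(526/3) = 313/3.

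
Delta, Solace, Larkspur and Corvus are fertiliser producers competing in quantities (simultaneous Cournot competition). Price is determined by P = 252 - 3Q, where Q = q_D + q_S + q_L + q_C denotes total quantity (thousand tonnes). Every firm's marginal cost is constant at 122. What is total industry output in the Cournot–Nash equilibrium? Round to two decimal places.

34.67

A representative firm's profit is π_i = q_i(252 - 3Q) - 122q_i.
First-order condition (treating rivals' output as given): 130 - 6q_i - 3·Σ_{j≠i} q_j = 0.
By symmetry each firm produces the same amount; substituting Σ_{j≠i} q_j = 3q_i yields q_i = 130/15 = 26/3.
Total output Q = 26/3 + 26/3 + 26/3 + 26/3 = 104/3.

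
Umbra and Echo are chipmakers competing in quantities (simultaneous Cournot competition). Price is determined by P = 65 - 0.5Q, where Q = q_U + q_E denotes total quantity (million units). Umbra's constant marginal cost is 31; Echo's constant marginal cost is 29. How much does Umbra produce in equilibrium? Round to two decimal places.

Umbra's profit: π_U = (65 - 0.5Q)q_U - (31q_U). Setting ∂π_U/∂q_U = 0: 34 - q_U - (1/2)(q_E) = 0.
Echo's first-order condition: 36 - q_E - (1/2)(q_U) = 0.
So q_U = (34 - (1/2)q_E) and q_E = (36 - (1/2)q_U).
Solving the pair: q_U = 64/3, q_E = 76/3.

21.33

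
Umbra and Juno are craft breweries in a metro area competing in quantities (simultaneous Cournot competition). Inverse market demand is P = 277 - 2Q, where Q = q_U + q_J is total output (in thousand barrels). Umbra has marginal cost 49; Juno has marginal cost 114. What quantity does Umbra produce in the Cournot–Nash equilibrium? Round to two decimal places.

48.83

Umbra's profit: π_U = (277 - 2Q)q_U - (49q_U). Setting ∂π_U/∂q_U = 0: 228 - 4q_U - 2(q_J) = 0.
Juno's profit: π_J = (277 - 2Q)q_J - (114q_J). Setting ∂π_J/∂q_J = 0: 163 - 4q_J - 2(q_U) = 0.
Rearranging gives the reaction functions q_U = (228 - 2q_J)/4 and q_J = (163 - 2q_U)/4.
Solving the pair: q_U = 293/6, q_J = 49/3.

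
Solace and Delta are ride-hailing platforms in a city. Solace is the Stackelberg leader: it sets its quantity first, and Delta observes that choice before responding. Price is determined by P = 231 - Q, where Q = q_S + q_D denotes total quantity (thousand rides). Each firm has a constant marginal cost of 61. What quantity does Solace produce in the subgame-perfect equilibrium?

The follower Delta best-responds to any q_S: π_D = (231 - Q)q_D - 61q_D.
Setting the follower's marginal profit to zero, 170 - q_S - 2q_D = 0, i.e. q_D = (170 - q_S)/2.
The leader anticipates this reaction. Substituting into P = 231 - Q gives P = 146 - (1/2)q_S, so π_S = (146 - (1/2)q_S)q_S - 61q_S.
Maximising: ∂π_S/∂q_S = 85 - q_S = 0, giving q_S = 85.
Then q_D = (170 - 85)/2 = 85/2.

85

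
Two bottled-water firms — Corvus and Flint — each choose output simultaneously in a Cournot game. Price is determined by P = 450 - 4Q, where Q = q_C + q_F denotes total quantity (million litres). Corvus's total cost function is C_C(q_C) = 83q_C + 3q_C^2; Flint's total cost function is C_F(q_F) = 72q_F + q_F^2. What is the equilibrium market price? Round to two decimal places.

257.03

Corvus's profit: π_C = (450 - 4Q)q_C - (83q_C + 3q_C²). Setting ∂π_C/∂q_C = 0: 367 - 14q_C - 4(q_F) = 0.
Flint's profit: π_F = (450 - 4Q)q_F - (72q_F + q_F²). Setting ∂π_F/∂q_F = 0: 378 - 10q_F - 4(q_C) = 0.
Rearranging gives the reaction functions q_C = (367 - 4q_F)/14 and q_F = (378 - 4q_C)/10.
Substituting one into the other gives q_C = 1079/62 and q_F = 956/31.
Total output Q = 48.2419, so price P = 450 - 4·48.2419 = 257.0323.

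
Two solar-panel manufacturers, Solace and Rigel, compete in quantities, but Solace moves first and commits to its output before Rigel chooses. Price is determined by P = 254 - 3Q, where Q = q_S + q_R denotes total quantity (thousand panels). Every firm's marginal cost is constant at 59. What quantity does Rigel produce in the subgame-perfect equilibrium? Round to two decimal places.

The follower Rigel best-responds to any q_S: π_R = (254 - 3Q)q_R - 59q_R.
Setting the follower's marginal profit to zero, 195 - 3q_S - 6q_R = 0, i.e. q_R = (195 - 3q_S)/6.
The leader anticipates this reaction. Substituting into P = 254 - 3Q gives P = 313/2 - (3/2)q_S, so π_S = (313/2 - (3/2)q_S)q_S - 59q_S.
Maximising: ∂π_S/∂q_S = 195/2 - 3q_S = 0, giving q_S = 65/2.
Then q_R = (195 - 3·(65/2))/6 = 65/4.

16.25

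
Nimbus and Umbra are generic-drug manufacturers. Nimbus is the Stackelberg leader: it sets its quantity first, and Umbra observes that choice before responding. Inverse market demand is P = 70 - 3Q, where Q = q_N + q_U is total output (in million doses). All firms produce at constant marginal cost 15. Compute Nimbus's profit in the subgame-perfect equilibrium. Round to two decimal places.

126.04

The follower Umbra best-responds to any q_N: π_U = (70 - 3Q)q_U - 15q_U.
Setting the follower's marginal profit to zero, 55 - 3q_N - 6q_U = 0, i.e. q_U = (55 - 3q_N)/6.
Nimbus substitutes q_U(q_N) into its own profit: π_N = q_N(70 - 3q_N - (55 - 3q_N)/2) - 15q_N = (85/2 - (3/2)q_N)q_N - 15q_N.
The leader's first-order condition 55/2 - 3q_N = 0 yields q_N = 55/6.
Then q_U = (55 - 3·(55/6))/6 = 55/12.
Price P = 70 - 3·(55/4) = 115/4.
Nimbus's profit: (115/4 - 15)·(55/6) = 126.0417.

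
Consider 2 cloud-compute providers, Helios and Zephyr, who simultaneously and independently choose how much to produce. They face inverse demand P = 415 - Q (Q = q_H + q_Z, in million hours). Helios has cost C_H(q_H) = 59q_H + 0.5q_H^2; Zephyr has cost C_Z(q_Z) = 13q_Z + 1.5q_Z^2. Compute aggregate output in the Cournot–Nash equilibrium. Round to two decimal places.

Helios's profit: π_H = (415 - Q)q_H - (59q_H + (1/2)q_H²). Setting ∂π_H/∂q_H = 0: 356 - 3q_H - (q_Z) = 0.
Zephyr's profit: π_Z = (415 - Q)q_Z - (13q_Z + (3/2)q_Z²). Setting ∂π_Z/∂q_Z = 0: 402 - 5q_Z - (q_H) = 0.
Best responses: q_H = (356 - q_Z)/3, q_Z = (402 - q_H)/5.
Solving the pair: q_H = 689/7, q_Z = 425/7.
Total output Q = 689/7 + 425/7 = 1114/7.

159.14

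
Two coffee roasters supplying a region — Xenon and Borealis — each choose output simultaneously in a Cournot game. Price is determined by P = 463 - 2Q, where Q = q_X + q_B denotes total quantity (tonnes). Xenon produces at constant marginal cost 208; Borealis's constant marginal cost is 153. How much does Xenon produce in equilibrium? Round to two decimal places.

Xenon's profit: π_X = (463 - 2Q)q_X - (208q_X). Setting ∂π_X/∂q_X = 0: 255 - 4q_X - 2(q_B) = 0.
Borealis's first-order condition: 310 - 4q_B - 2(q_X) = 0.
Best responses: q_X = (255 - 2q_B)/4, q_B = (310 - 2q_X)/4.
Solving the pair: q_X = 100/3, q_B = 365/6.

33.33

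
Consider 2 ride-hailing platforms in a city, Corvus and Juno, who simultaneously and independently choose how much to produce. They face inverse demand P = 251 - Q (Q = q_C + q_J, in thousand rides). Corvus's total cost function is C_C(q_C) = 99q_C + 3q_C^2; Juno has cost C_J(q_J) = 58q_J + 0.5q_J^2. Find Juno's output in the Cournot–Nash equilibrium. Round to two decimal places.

Corvus's profit: π_C = (251 - Q)q_C - (99q_C + 3q_C²). Setting ∂π_C/∂q_C = 0: 152 - 8q_C - (q_J) = 0.
Juno's profit: π_J = (251 - Q)q_J - (58q_J + (1/2)q_J²). Setting ∂π_J/∂q_J = 0: 193 - 3q_J - (q_C) = 0.
Best responses: q_C = (152 - q_J)/8, q_J = (193 - q_C)/3.
Substituting one into the other gives q_C = 263/23 and q_J = 1392/23.

60.52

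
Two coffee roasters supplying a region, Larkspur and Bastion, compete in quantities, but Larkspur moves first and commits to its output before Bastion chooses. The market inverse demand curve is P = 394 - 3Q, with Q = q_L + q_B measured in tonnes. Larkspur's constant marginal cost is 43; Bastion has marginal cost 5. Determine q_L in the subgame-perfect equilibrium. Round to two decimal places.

Solve by backward induction. Given q_L, the follower Bastion maximises π_B = (394 - 3q_L - 3q_B)q_B - 5q_B.
∂π_B/∂q_B = 389 - 3q_L - 6q_B = 0 gives the reaction function q_B = (389 - 3q_L)/6.
Larkspur substitutes q_B(q_L) into its own profit: π_L = q_L(394 - 3q_L - (389 - 3q_L)/2) - 43q_L = (399/2 - (3/2)q_L)q_L - 43q_L.
The leader's first-order condition 313/2 - 3q_L = 0 yields q_L = 313/6.
Then q_B = (389 - 3·(313/6))/6 = 155/4.

52.17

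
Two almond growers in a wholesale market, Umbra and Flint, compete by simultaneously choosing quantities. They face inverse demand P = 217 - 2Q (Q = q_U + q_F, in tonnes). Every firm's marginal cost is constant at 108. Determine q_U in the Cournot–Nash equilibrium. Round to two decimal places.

A representative firm's profit is π_i = q_i(217 - 2Q) - 108q_i.
First-order condition (treating rivals' output as given): 109 - 4q_i - 2q_j = 0.
By symmetry each firm produces the same amount; substituting q_j = q_i yields q_i = 109/6.

18.17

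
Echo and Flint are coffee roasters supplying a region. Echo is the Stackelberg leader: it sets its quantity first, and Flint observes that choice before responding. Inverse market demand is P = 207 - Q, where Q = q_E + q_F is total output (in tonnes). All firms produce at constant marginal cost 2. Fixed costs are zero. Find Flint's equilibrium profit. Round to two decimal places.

Solve by backward induction. Given q_E, the follower Flint maximises π_F = (207 - q_E - q_F)q_F - 2q_F.
Setting the follower's marginal profit to zero, 205 - q_E - 2q_F = 0, i.e. q_F = (205 - q_E)/2.
Echo substitutes q_F(q_E) into its own profit: π_E = q_E(207 - q_E - (205 - q_E)/2) - 2q_E = (209/2 - (1/2)q_E)q_E - 2q_E.
Leader FOC: 205/2 - q_E = 0, so q_E = 205/2.
Then q_F = (205 - 205/2)/2 = 205/4.
Price P = 207 - 615/4 = 213/4.
Flint's profit: (213/4 - 2)·(205/4) = 2626.5625.

2626.56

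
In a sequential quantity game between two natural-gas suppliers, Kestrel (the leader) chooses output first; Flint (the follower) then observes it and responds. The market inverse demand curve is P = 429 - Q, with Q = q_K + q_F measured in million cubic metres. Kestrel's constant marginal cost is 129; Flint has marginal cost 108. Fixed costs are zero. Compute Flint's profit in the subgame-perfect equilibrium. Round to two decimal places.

8235.56

Solve by backward induction. Given q_K, the follower Flint maximises π_F = (429 - q_K - q_F)q_F - 108q_F.
∂π_F/∂q_F = 321 - q_K - 2q_F = 0 gives the reaction function q_F = (321 - q_K)/2.
The leader anticipates this reaction. Substituting into P = 429 - Q gives P = 537/2 - (1/2)q_K, so π_K = (537/2 - (1/2)q_K)q_K - 129q_K.
Maximising: ∂π_K/∂q_K = 279/2 - q_K = 0, giving q_K = 279/2.
Then q_F = (321 - 279/2)/2 = 363/4.
Price P = 429 - 921/4 = 795/4.
Flint's profit: (795/4 - 108)·(363/4) = 8235.5625.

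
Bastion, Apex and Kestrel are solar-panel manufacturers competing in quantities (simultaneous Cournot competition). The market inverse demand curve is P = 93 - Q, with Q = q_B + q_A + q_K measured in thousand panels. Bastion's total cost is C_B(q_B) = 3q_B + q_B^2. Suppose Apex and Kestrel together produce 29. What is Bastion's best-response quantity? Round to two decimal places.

15.25

With rivals' combined output fixed at 29, Bastion's profit is π_B = (93 - 29 - q_B)q_B - (3q_B + q_B²) = (64 - q_B)q_B - (3q_B + q_B²).
∂π_B/∂q_B = 61 - 4q_B = 0, so q_B = 61/4.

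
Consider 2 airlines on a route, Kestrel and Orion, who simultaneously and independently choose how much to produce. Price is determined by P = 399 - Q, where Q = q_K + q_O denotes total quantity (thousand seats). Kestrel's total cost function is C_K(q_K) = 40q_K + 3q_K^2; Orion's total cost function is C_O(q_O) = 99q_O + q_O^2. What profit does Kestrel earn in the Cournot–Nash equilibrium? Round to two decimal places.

Kestrel's profit: π_K = (399 - Q)q_K - (40q_K + 3q_K²). Setting ∂π_K/∂q_K = 0: 359 - 8q_K - (q_O) = 0.
Orion's first-order condition: 300 - 4q_O - (q_K) = 0.
So q_K = (359 - q_O)/8 and q_O = (300 - q_K)/4.
Substituting one into the other gives q_K = 1136/31 and q_O = 65.8387.
Price P = 399 - 102.4839 = 296.5161.
Kestrel's profit: 296.5161·(1136/31) - 40·(1136/31) - 3(1136/31)² = 5371.4714.

5371.47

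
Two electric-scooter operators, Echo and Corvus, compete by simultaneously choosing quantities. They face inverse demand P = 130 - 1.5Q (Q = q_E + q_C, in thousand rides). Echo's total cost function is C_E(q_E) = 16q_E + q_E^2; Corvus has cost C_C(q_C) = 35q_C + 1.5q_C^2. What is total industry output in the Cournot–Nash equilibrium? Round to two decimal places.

Echo's profit: π_E = (130 - 1.5Q)q_E - (16q_E + q_E²). Setting ∂π_E/∂q_E = 0: 114 - 5q_E - (3/2)(q_C) = 0.
Corvus's profit: π_C = (130 - 1.5Q)q_C - (35q_C + (3/2)q_C²). Setting ∂π_C/∂q_C = 0: 95 - 6q_C - (3/2)(q_E) = 0.
Best responses: q_E = (114 - (3/2)q_C)/5, q_C = (95 - (3/2)q_E)/6.
Substituting one into the other gives q_E = 722/37 and q_C = 1216/111.
Total output Q = 722/37 + 1216/111 = 30.4685.

30.47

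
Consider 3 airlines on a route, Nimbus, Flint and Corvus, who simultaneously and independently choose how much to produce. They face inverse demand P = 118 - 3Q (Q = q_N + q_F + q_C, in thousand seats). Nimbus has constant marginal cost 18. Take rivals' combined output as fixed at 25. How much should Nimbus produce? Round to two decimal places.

4.17

With rivals' combined output fixed at 25, Nimbus's profit is π_N = (118 - 3·25 - 3q_N)q_N - (18q_N) = (43 - 3q_N)q_N - (18q_N).
∂π_N/∂q_N = 25 - 6q_N = 0, so q_N = 25/6.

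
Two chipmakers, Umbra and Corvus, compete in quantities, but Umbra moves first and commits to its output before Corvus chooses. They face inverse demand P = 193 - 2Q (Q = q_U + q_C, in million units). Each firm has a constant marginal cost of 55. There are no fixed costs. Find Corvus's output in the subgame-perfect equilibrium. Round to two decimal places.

Solve by backward induction. Given q_U, the follower Corvus maximises π_C = (193 - 2q_U - 2q_C)q_C - 55q_C.
∂π_C/∂q_C = 138 - 2q_U - 4q_C = 0 gives the reaction function q_C = (138 - 2q_U)/4.
The leader anticipates this reaction. Substituting into P = 193 - 2Q gives P = 124 - q_U, so π_U = (124 - q_U)q_U - 55q_U.
Leader FOC: 69 - 2q_U = 0, so q_U = 69/2.
Then q_C = (138 - 2·(69/2))/4 = 69/4.

17.25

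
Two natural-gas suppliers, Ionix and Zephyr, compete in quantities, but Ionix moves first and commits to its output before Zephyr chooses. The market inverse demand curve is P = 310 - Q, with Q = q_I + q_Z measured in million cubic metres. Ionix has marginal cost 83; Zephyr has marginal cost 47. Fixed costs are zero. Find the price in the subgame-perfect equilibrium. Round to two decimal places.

The follower Zephyr best-responds to any q_I: π_Z = (310 - Q)q_Z - 47q_Z.
Follower FOC: 263 - q_I - 2q_Z = 0, so q_Z(q_I) = (263 - q_I)/2.
The leader anticipates this reaction. Substituting into P = 310 - Q gives P = 357/2 - (1/2)q_I, so π_I = (357/2 - (1/2)q_I)q_I - 83q_I.
The leader's first-order condition 191/2 - q_I = 0 yields q_I = 191/2.
Then q_Z = (263 - 191/2)/2 = 335/4.
Total output Q = 717/4, so price P = 310 - 717/4 = 523/4.

130.75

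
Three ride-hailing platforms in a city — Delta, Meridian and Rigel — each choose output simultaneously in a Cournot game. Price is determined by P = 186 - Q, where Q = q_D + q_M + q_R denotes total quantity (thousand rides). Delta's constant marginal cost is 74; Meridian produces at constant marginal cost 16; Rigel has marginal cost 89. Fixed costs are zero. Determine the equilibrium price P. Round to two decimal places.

91.25

Delta's profit: π_D = (186 - Q)q_D - (74q_D). Setting ∂π_D/∂q_D = 0: 112 - 2q_D - (q_M + q_R) = 0.
Meridian's first-order condition: 170 - 2q_M - (q_D + q_R) = 0.
Rigel's first-order condition: 97 - 2q_R - (q_D + q_M) = 0.
Adding the 3 first-order conditions: 379 − 4Q = 0, so Q = 379/4.
Back-substituting: q_D = (112 − 379/4) = 69/4, q_M = (170 − 379/4) = 301/4, q_R = (97 − 379/4) = 9/4.
Total output Q = 379/4, so price P = 186 - 379/4 = 365/4.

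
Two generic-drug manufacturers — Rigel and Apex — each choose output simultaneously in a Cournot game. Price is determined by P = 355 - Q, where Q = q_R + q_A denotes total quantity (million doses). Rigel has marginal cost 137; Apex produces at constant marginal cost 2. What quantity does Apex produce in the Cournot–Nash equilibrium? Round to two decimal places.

Rigel's profit: π_R = (355 - Q)q_R - (137q_R). Setting ∂π_R/∂q_R = 0: 218 - 2q_R - (q_A) = 0.
Apex's profit: π_A = (355 - Q)q_A - (2q_A). Setting ∂π_A/∂q_A = 0: 353 - 2q_A - (q_R) = 0.
So q_R = (218 - q_A)/2 and q_A = (353 - q_R)/2.
Solving the pair: q_R = 83/3, q_A = 488/3.

162.67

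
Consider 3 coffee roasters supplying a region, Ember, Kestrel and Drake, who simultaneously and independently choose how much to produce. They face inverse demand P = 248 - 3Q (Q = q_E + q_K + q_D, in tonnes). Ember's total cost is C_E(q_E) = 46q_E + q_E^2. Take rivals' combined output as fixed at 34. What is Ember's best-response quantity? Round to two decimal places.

With rivals' combined output fixed at 34, Ember's profit is π_E = (248 - 3·34 - 3q_E)q_E - (46q_E + q_E²) = (146 - 3q_E)q_E - (46q_E + q_E²).
∂π_E/∂q_E = 100 - 8q_E = 0, so q_E = 25/2.

12.50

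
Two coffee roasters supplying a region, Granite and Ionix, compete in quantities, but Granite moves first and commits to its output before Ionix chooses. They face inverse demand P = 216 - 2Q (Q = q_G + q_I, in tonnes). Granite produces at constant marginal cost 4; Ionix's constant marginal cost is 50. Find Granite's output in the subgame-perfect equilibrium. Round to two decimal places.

64.50

Solve by backward induction. Given q_G, the follower Ionix maximises π_I = (216 - 2q_G - 2q_I)q_I - 50q_I.
∂π_I/∂q_I = 166 - 2q_G - 4q_I = 0 gives the reaction function q_I = (166 - 2q_G)/4.
The leader anticipates this reaction. Substituting into P = 216 - 2Q gives P = 133 - q_G, so π_G = (133 - q_G)q_G - 4q_G.
The leader's first-order condition 129 - 2q_G = 0 yields q_G = 129/2.
Then q_I = (166 - 2·(129/2))/4 = 37/4.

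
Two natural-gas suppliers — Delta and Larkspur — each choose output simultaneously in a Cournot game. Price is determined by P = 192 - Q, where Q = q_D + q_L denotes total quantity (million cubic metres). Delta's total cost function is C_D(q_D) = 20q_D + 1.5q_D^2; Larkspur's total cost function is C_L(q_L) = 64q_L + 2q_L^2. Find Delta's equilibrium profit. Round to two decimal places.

Delta's profit: π_D = (192 - Q)q_D - (20q_D + (3/2)q_D²). Setting ∂π_D/∂q_D = 0: 172 - 5q_D - (q_L) = 0.
Larkspur's first-order condition: 128 - 6q_L - (q_D) = 0.
Rearranging gives the reaction functions q_D = (172 - q_L)/5 and q_L = (128 - q_D)/6.
Solving the pair: q_D = 904/29, q_L = 468/29.
Price P = 192 - 1372/29 = 144.6897.
Delta's profit: 144.6897·(904/29) - 20·(904/29) - (3/2)(904/29)² = 2429.2985.

2429.30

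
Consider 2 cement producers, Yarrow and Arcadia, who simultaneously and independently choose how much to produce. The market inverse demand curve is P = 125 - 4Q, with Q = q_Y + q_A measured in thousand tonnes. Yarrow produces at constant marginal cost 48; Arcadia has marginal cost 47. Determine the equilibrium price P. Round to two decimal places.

Yarrow's profit: π_Y = (125 - 4Q)q_Y - (48q_Y). Setting ∂π_Y/∂q_Y = 0: 77 - 8q_Y - 4(q_A) = 0.
Arcadia's profit: π_A = (125 - 4Q)q_A - (47q_A). Setting ∂π_A/∂q_A = 0: 78 - 8q_A - 4(q_Y) = 0.
Best responses: q_Y = (77 - 4q_A)/8, q_A = (78 - 4q_Y)/8.
Solving the pair: q_Y = 19/3, q_A = 79/12.
Total output Q = 155/12, so price P = 125 - 4·(155/12) = 220/3.

73.33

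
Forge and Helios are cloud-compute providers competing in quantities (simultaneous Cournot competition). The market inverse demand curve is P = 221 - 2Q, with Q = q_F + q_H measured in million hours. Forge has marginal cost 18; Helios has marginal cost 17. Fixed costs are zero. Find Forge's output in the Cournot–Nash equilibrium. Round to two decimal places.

Forge's profit: π_F = (221 - 2Q)q_F - (18q_F). Setting ∂π_F/∂q_F = 0: 203 - 4q_F - 2(q_H) = 0.
Helios's profit: π_H = (221 - 2Q)q_H - (17q_H). Setting ∂π_H/∂q_H = 0: 204 - 4q_H - 2(q_F) = 0.
Rearranging gives the reaction functions q_F = (203 - 2q_H)/4 and q_H = (204 - 2q_F)/4.
Solving the pair: q_F = 101/3, q_H = 205/6.

33.67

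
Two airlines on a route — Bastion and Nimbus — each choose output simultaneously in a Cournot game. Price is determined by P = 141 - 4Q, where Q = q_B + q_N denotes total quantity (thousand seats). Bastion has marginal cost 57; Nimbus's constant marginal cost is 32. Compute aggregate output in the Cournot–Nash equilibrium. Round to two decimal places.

16.08

Bastion's profit: π_B = (141 - 4Q)q_B - (57q_B). Setting ∂π_B/∂q_B = 0: 84 - 8q_B - 4(q_N) = 0.
Nimbus's profit: π_N = (141 - 4Q)q_N - (32q_N). Setting ∂π_N/∂q_N = 0: 109 - 8q_N - 4(q_B) = 0.
Rearranging gives the reaction functions q_B = (84 - 4q_N)/8 and q_N = (109 - 4q_B)/8.
Solving the pair: q_B = 59/12, q_N = 67/6.
Total output Q = 59/12 + 67/6 = 193/12.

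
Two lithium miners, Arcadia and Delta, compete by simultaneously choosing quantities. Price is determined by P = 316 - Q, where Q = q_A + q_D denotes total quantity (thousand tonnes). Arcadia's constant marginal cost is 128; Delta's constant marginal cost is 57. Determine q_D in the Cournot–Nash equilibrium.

110

Arcadia's profit: π_A = (316 - Q)q_A - (128q_A). Setting ∂π_A/∂q_A = 0: 188 - 2q_A - (q_D) = 0.
Delta's profit: π_D = (316 - Q)q_D - (57q_D). Setting ∂π_D/∂q_D = 0: 259 - 2q_D - (q_A) = 0.
Best responses: q_A = (188 - q_D)/2, q_D = (259 - q_A)/2.
Substituting one into the other gives q_A = 39 and q_D = 110.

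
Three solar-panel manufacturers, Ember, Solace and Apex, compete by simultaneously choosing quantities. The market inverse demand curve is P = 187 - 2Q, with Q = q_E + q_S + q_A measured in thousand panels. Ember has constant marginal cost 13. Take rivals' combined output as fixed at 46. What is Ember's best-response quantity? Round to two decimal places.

With rivals' combined output fixed at 46, Ember's profit is π_E = (187 - 2·46 - 2q_E)q_E - (13q_E) = (95 - 2q_E)q_E - (13q_E).
∂π_E/∂q_E = 82 - 4q_E = 0, so q_E = 41/2.

20.50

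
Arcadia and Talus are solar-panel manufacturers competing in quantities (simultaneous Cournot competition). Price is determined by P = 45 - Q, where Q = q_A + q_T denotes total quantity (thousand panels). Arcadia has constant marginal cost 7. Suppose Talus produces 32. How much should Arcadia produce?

3

With the rival's output fixed at 32, Arcadia's profit is π_A = (45 - 32 - q_A)q_A - (7q_A) = (13 - q_A)q_A - (7q_A).
∂π_A/∂q_A = 6 - 2q_A = 0, so q_A = 3.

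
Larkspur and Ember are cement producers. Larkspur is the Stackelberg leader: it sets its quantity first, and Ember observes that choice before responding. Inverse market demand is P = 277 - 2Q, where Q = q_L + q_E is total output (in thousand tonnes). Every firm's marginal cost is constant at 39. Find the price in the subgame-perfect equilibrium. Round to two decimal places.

98.50

The follower Ember best-responds to any q_L: π_E = (277 - 2Q)q_E - 39q_E.
Setting the follower's marginal profit to zero, 238 - 2q_L - 4q_E = 0, i.e. q_E = (238 - 2q_L)/4.
Larkspur substitutes q_E(q_L) into its own profit: π_L = q_L(277 - 2q_L - (238 - 2q_L)/2) - 39q_L = (158 - q_L)q_L - 39q_L.
Leader FOC: 119 - 2q_L = 0, so q_L = 119/2.
Then q_E = (238 - 2·(119/2))/4 = 119/4.
Total output Q = 357/4, so price P = 277 - 2·(357/4) = 197/2.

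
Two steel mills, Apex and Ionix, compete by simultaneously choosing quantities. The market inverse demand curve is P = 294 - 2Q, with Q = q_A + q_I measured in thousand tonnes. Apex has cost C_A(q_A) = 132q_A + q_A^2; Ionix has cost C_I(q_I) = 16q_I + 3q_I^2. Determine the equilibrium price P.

Apex's profit: π_A = (294 - 2Q)q_A - (132q_A + q_A²). Setting ∂π_A/∂q_A = 0: 162 - 6q_A - 2(q_I) = 0.
Ionix's profit: π_I = (294 - 2Q)q_I - (16q_I + 3q_I²). Setting ∂π_I/∂q_I = 0: 278 - 10q_I - 2(q_A) = 0.
Best responses: q_A = (162 - 2q_I)/6, q_I = (278 - 2q_A)/10.
Substituting one into the other gives q_A = 19 and q_I = 24.
Total output Q = 43, so price P = 294 - 2·43 = 208.

208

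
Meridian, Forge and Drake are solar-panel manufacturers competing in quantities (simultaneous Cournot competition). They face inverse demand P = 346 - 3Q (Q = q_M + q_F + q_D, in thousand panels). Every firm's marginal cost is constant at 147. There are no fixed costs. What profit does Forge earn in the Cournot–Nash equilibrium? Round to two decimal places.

Each firm earns π_i = (346 - 3Q)q_i - 147q_i.
First-order condition (treating rivals' output as given): 199 - 6q_i - 3·Σ_{j≠i} q_j = 0.
With identical firms every q_j equals q_i, so Σ_{j≠i} q_j = 2q_i and 199 = 12q_i, giving q_i = 199/12.
Price P = 346 - 3·(199/4) = 787/4.
Forge's profit: (787/4 - 147)·(199/12) = 825.0208.

825.02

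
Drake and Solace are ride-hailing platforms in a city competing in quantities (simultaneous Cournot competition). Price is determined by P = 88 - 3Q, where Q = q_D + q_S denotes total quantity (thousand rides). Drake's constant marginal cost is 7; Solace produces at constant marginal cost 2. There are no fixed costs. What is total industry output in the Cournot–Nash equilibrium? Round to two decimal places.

Drake's profit: π_D = (88 - 3Q)q_D - (7q_D). Setting ∂π_D/∂q_D = 0: 81 - 6q_D - 3(q_S) = 0.
Solace's profit: π_S = (88 - 3Q)q_S - (2q_S). Setting ∂π_S/∂q_S = 0: 86 - 6q_S - 3(q_D) = 0.
Best responses: q_D = (81 - 3q_S)/6, q_S = (86 - 3q_D)/6.
Solving the pair: q_D = 76/9, q_S = 91/9.
Total output Q = 76/9 + 91/9 = 167/9.

18.56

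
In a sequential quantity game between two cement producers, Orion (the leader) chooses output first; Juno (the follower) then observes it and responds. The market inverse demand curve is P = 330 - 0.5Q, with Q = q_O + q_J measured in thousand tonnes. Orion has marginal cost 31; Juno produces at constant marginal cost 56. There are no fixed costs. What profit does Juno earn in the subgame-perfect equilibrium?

Solve by backward induction. Given q_O, the follower Juno maximises π_J = (330 - (1/2)q_O - (1/2)q_J)q_J - 56q_J.
Setting the follower's marginal profit to zero, 274 - (1/2)q_O - q_J = 0, i.e. q_J = (274 - (1/2)q_O).
The leader anticipates this reaction. Substituting into P = 330 - 0.5Q gives P = 193 - (1/4)q_O, so π_O = (193 - (1/4)q_O)q_O - 31q_O.
The leader's first-order condition 162 - (1/2)q_O = 0 yields q_O = 324.
Then q_J = (274 - (1/2)·324) = 112.
Price P = 330 - (1/2)·436 = 112.
Juno's profit: (112 - 56)·112 = 6272.

6272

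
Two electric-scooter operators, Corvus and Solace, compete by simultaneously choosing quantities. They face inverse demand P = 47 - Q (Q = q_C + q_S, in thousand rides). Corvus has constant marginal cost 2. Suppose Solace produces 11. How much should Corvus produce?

17

With the rival's output fixed at 11, Corvus's profit is π_C = (47 - 11 - q_C)q_C - (2q_C) = (36 - q_C)q_C - (2q_C).
∂π_C/∂q_C = 34 - 2q_C = 0, so q_C = 17.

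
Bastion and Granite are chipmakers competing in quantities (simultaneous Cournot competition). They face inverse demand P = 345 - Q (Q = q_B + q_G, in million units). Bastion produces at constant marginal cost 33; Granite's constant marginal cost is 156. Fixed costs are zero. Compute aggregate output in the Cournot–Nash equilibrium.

Bastion's profit: π_B = (345 - Q)q_B - (33q_B). Setting ∂π_B/∂q_B = 0: 312 - 2q_B - (q_G) = 0.
Granite's first-order condition: 189 - 2q_G - (q_B) = 0.
So q_B = (312 - q_G)/2 and q_G = (189 - q_B)/2.
Solving the pair: q_B = 145, q_G = 22.
Total output Q = 145 + 22 = 167.

167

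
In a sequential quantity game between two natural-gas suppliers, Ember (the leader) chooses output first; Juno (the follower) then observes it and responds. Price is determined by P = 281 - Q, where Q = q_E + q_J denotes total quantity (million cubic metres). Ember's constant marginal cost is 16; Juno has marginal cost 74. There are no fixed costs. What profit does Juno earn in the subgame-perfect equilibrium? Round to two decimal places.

The follower Juno best-responds to any q_E: π_J = (281 - Q)q_J - 74q_J.
Setting the follower's marginal profit to zero, 207 - q_E - 2q_J = 0, i.e. q_J = (207 - q_E)/2.
The leader anticipates this reaction. Substituting into P = 281 - Q gives P = 355/2 - (1/2)q_E, so π_E = (355/2 - (1/2)q_E)q_E - 16q_E.
Maximising: ∂π_E/∂q_E = 323/2 - q_E = 0, giving q_E = 323/2.
Then q_J = (207 - 323/2)/2 = 91/4.
Price P = 281 - 737/4 = 387/4.
Juno's profit: (387/4 - 74)·(91/4) = 517.5625.

517.56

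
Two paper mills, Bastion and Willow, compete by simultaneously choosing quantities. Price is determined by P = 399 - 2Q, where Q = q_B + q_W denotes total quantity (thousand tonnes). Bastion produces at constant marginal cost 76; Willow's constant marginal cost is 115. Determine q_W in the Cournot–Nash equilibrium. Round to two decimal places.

40.83

Bastion's profit: π_B = (399 - 2Q)q_B - (76q_B). Setting ∂π_B/∂q_B = 0: 323 - 4q_B - 2(q_W) = 0.
Willow's profit: π_W = (399 - 2Q)q_W - (115q_W). Setting ∂π_W/∂q_W = 0: 284 - 4q_W - 2(q_B) = 0.
Best responses: q_B = (323 - 2q_W)/4, q_W = (284 - 2q_B)/4.
Substituting one into the other gives q_B = 181/3 and q_W = 245/6.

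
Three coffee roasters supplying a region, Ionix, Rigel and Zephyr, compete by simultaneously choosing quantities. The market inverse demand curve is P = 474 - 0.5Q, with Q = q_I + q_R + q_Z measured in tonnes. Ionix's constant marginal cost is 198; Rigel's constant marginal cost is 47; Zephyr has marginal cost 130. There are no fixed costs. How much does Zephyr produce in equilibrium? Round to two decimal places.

164.50

Ionix's profit: π_I = (474 - 0.5Q)q_I - (198q_I). Setting ∂π_I/∂q_I = 0: 276 - q_I - (1/2)(q_R + q_Z) = 0.
Rigel's first-order condition: 427 - q_R - (1/2)(q_I + q_Z) = 0.
Zephyr's profit: π_Z = (474 - 0.5Q)q_Z - (130q_Z). Setting ∂π_Z/∂q_Z = 0: 344 - q_Z - (1/2)(q_I + q_R) = 0.
Adding the 3 first-order conditions: 1047 − 2Q = 0, so Q = 1047/2.
Back-substituting: q_I = (276 − 1047/4)/(1/2) = 57/2, q_R = (427 − 1047/4)/(1/2) = 661/2, q_Z = (344 − 1047/4)/(1/2) = 329/2.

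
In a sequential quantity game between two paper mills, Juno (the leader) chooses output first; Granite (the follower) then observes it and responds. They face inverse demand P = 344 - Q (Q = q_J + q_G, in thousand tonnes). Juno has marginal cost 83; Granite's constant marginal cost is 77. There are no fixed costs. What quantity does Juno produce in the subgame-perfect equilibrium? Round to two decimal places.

127.50

Solve by backward induction. Given q_J, the follower Granite maximises π_G = (344 - q_J - q_G)q_G - 77q_G.
∂π_G/∂q_G = 267 - q_J - 2q_G = 0 gives the reaction function q_G = (267 - q_J)/2.
Juno substitutes q_G(q_J) into its own profit: π_J = q_J(344 - q_J - (267 - q_J)/2) - 83q_J = (421/2 - (1/2)q_J)q_J - 83q_J.
Maximising: ∂π_J/∂q_J = 255/2 - q_J = 0, giving q_J = 255/2.
Then q_G = (267 - 255/2)/2 = 279/4.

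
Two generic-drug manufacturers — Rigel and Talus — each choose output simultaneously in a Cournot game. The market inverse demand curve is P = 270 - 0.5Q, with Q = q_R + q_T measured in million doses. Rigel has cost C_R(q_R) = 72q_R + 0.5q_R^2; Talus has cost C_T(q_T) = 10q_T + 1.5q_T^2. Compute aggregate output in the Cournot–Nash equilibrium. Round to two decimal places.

139.74

Rigel's profit: π_R = (270 - 0.5Q)q_R - (72q_R + (1/2)q_R²). Setting ∂π_R/∂q_R = 0: 198 - 2q_R - (1/2)(q_T) = 0.
Talus's first-order condition: 260 - 4q_T - (1/2)(q_R) = 0.
Rearranging gives the reaction functions q_R = (198 - (1/2)q_T)/2 and q_T = (260 - (1/2)q_R)/4.
Substituting one into the other gives q_R = 85.4194 and q_T = 1684/31.
Total output Q = 85.4194 + 1684/31 = 139.7419.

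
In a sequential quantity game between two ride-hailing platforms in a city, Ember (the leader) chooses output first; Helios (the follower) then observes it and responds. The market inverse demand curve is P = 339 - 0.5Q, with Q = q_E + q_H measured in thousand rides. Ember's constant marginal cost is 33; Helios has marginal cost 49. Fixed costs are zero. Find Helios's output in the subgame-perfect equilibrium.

129

Solve by backward induction. Given q_E, the follower Helios maximises π_H = (339 - (1/2)q_E - (1/2)q_H)q_H - 49q_H.
∂π_H/∂q_H = 290 - (1/2)q_E - q_H = 0 gives the reaction function q_H = (290 - (1/2)q_E).
Ember substitutes q_H(q_E) into its own profit: π_E = q_E(339 - (1/2)q_E - (290 - (1/2)q_E)/2) - 33q_E = (194 - (1/4)q_E)q_E - 33q_E.
The leader's first-order condition 161 - (1/2)q_E = 0 yields q_E = 322.
Then q_H = (290 - (1/2)·322) = 129.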